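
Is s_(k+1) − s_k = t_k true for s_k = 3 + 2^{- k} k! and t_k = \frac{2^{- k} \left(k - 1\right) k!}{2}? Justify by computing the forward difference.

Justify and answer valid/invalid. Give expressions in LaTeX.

s_(k+1) = (6*2**k + k*factorial(k) + factorial(k))/(2*2**k)
s_(k+1) − s_k = (k - 1)*factorial(k)/(2*2**k)
(s_(k+1) − s_k) − t_k = 0

Valid — Δs_k = t_k.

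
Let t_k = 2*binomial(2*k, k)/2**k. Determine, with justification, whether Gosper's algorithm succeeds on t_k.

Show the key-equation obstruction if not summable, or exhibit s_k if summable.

No — key equation has no polynomial f.

Compute t_(k+1)/t_k: get (2*k + 1)/(k + 1).
Gosper form: A/B · C(k+1)/C(k) with A=2*k + 1, B=k + 1, C=1.
Solve (2*k + 1)·f(k+1) − (k)·f(k) = 1.
Degrees (1,1,0) ⇒ d ≤ -1.
Negative degree bound (-1): no f exists, t_k not Gosper-summable.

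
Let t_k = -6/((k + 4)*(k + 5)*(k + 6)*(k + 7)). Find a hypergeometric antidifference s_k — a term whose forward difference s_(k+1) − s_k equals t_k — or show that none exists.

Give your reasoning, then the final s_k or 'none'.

t_(k+1)/t_k = (k + 4)/(k + 8).
Take A(k)=k + 4, B(k)=k + 8, C(k)=1.
Need (k + 4)·f(k+1) − (k + 7)·f(k) = 1.
deg f ≤ 3 (via 1,1,0).
Coefficient equations give f(k) = k*(k**2 + 15*k + 74)/360.
Then R = B(k−1)f/C = k*(k + 7)*(k**2 + 15*k + 74)/360, so s_k = R(k)·t_k = k*(-k**2 - 15*k - 74)/(60*(k + 4)*(k + 5)*(k + 6)).
Check: Δs_k = -6/(k**4 + 22*k**3 + 179*k**2 + 638*k + 840). ✓

s_k = k*(-k**2 - 15*k - 74)/(60*(k + 4)*(k + 5)*(k + 6))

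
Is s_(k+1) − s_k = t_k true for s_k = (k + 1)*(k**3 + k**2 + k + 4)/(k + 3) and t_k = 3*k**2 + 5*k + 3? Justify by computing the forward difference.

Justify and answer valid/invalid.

Invalid: residual 2*(-2*k**3 - 13*k**2 - 17*k - 5)/(k**2 + 7*k + 12) ≠ 0.

s_(k+1) = (k + 2)*(k + (k + 1)**3 + (k + 1)**2 + 5)/(k + 4)
s_(k+1) − s_k = (3*k**4 + 22*k**3 + 48*k**2 + 47*k + 26)/(k**2 + 7*k + 12)
(s_(k+1) − s_k) − t_k = 2*(-2*k**3 - 13*k**2 - 17*k - 5)/(k**2 + 7*k + 12)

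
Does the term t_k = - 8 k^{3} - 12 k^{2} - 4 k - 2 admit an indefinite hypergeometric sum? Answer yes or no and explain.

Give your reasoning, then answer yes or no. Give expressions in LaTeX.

Yes. s_k = 2 k \left(- k^{3} + k - 1\right).

Step 1: r(k) = (4*k**3 + 18*k**2 + 26*k + 13)/(4*k**3 + 6*k**2 + 2*k + 1).
A = 1, B = 1, C = k**3 + 3*k**2/2 + k/2 + 1/4.
Set up (1)·f(k+1) − (1)·f(k) − (k**3 + 3*k**2/2 + k/2 + 1/4) = 0.
deg f ≤ 4 (via 0,0,3).
Match coefficients ⇒ f(k) = k*(k**3 - k + 1)/4.
R(k) = B(k−1)·f(k)/C(k) = k*(k**3 - k + 1)/(4*k**3 + 6*k**2 + 2*k + 1); s_k = R·t_k = 2*k*(-k**3 + k - 1).
Check: Δs_k = -8*k**3 - 12*k**2 - 4*k - 2. ✓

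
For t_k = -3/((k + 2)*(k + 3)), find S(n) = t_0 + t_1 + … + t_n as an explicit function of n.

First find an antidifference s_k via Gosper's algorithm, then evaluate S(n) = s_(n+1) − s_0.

t_(k+1)/t_k = (k + 2)/(k + 4).
Normal form (A,B,C) = (k + 2, k + 4, 1).
Solve (k + 2)·f(k+1) − (k + 3)·f(k) = 1.
deg f ≤ 1 (via 1,1,0).
Match coefficients ⇒ f(k) = k/2.
R(k) = B(k−1)·f(k)/C(k) = k*(k + 3)/2; s_k = R·t_k = -3*k/(2*k + 4).
Check: Δs_k = -3/(k**2 + 5*k + 6). ✓
Telescope: S(n) = s_(n+1) − s_(0) = 3*(-n - 1)/(2*(n + 3)) − (0) = 3*(-n - 1)/(2*(n + 3)).

S(n) = 3*(-n - 1)/(2*(n + 3))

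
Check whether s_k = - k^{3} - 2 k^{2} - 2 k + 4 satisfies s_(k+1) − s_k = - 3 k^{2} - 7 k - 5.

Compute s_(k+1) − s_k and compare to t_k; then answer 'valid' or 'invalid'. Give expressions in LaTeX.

s_(k+1) = -k**3 - 5*k**2 - 9*k - 1
s_(k+1) − s_k = -3*k**2 - 7*k - 5
(s_(k+1) − s_k) − t_k = 0

Valid: the claim telescopes to t_k.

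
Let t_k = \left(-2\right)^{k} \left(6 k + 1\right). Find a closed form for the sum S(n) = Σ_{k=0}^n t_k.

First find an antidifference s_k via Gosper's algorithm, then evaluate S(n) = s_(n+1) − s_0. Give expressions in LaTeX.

Compute t_(k+1)/t_k: get 2*(-6*k - 7)/(6*k + 1).
Take A(k)=-2, B(k)=1, C(k)=k + 1/6.
Key eq: (-2)·f(k+1) = (1)·f(k) + (k + 1/6).
d = 1 from the (0,0,1) case.
Solving with deg f ≤ 1: f(k) = -(2*k - 1)/6.
So s_k = (B(k−1)f/C)·t_k = (-(2*k - 1)/(6*k + 1))·t_k = (-2)**k*(1 - 2*k).
Check: Δs_k = (-2)**k*(6*k + 1). ✓
Evaluate: s_(n+1) = 2*(-2)**n*(2*n + 1); subtract s_(0) = 1 ⇒ S(n) = -(-2)**(n + 1) + (-2)**(n + 2)*n - 1.

S(n) = - \left(-2\right)^{n + 1} + \left(-2\right)^{n + 2} n - 1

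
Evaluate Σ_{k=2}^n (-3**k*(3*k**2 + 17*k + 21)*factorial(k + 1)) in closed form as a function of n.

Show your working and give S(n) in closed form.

S(n) = -3*3**n*n*factorial(n + 2) - 12*3**n*factorial(n + 2) + 270

Ratio r(k) = 3*(3*k**3 + 29*k**2 + 87*k + 82)/(3*k**2 + 17*k + 21).
Normal form (A,B,C) = (3*k + 6, 1, k**2 + 17*k/3 + 7).
Set up (3*k + 6)·f(k+1) − (1)·f(k) − (k**2 + 17*k/3 + 7) = 0.
From deg A=1, deg B=0, deg C=2: d=1.
Coefficient equations give f(k) = (k + 3)/3.
Then R = B(k−1)f/C = (k + 3)/(3*k**2 + 17*k + 21), so s_k = R(k)·t_k = -3**k*(k + 3)*factorial(k + 1).
s_(k+1) − s_k = -3**k*(3*k**2 + 17*k + 21)*factorial(k + 1) = t_k.
Telescope: S(n) = s_(n+1) − s_(2) = -3**(n + 1)*(n + 4)*factorial(n + 2) − (-270) = -3*3**n*n*factorial(n + 2) - 12*3**n*factorial(n + 2) + 270.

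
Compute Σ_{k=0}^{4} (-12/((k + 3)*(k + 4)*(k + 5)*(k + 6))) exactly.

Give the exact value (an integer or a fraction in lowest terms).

t_(k+1)/t_k = (k + 3)/(k + 7).
Normal form (A,B,C) = (k + 3, k + 7, 1).
f must satisfy (k + 3)·f(k+1) − (k + 6)·f(k) = 1.
d = 3 from the (1,1,0) case.
Solving with deg f ≤ 3: f(k) = k*(k**2 + 12*k + 47)/180.
So s_k = (B(k−1)f/C)·t_k = (k*(k + 6)*(k**2 + 12*k + 47)/180)·t_k = k*(-k**2 - 12*k - 47)/(15*(k + 3)*(k + 4)*(k + 5)).
Δs = -12/(k**4 + 18*k**3 + 119*k**2 + 342*k + 360), as required.
Telescoping: Σ = s_(5) − s_(0) = -11/180 − (0) = -11/180.

Σ = -11/180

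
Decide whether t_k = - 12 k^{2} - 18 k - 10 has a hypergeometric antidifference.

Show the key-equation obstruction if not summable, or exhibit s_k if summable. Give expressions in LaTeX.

r(k) = (6*k**2 + 21*k + 20)/(6*k**2 + 9*k + 5) after simplifying.
Take A(k)=1, B(k)=1, C(k)=k**2 + 3*k/2 + 5/6.
Key eq: (1)·f(k+1) = (1)·f(k) + (k**2 + 3*k/2 + 5/6).
deg f ≤ 3 (via 0,0,2).
A polynomial solution: f(k) = k*(4*k**2 + 3*k + 3)/12.
Get s_k = R·t_k = k*(-4*k**2 - 3*k - 3) with R(k) = B(k−1)f(k)/C(k) = k*(4*k**2 + 3*k + 3)/(2*(6*k**2 + 9*k + 5)).
Check: Δs_k = -12*k**2 - 18*k - 10. ✓

Yes. s_k = k \left(- 4 k^{2} - 3 k - 3\right).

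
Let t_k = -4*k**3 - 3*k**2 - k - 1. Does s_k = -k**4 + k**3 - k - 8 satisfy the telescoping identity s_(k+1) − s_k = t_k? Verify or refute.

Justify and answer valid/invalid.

s_(k+1) = -k - (k + 1)**4 + (k + 1)**3 - 9
s_(k+1) − s_k = -4*k**3 - 3*k**2 - k - 1
(s_(k+1) − s_k) − t_k = 0

Valid — Δs_k = t_k.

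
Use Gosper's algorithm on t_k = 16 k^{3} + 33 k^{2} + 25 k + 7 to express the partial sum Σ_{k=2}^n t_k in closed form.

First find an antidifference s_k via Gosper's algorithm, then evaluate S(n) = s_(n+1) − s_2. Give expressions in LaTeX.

r(k) = (16*k**3 + 81*k**2 + 139*k + 81)/(16*k**3 + 33*k**2 + 25*k + 7) after simplifying.
Factor: A=1; B=1; C=k**3 + 33*k**2/16 + 25*k/16 + 7/16.
f must satisfy (1)·f(k+1) − (1)·f(k) = k**3 + 33*k**2/16 + 25*k/16 + 7/16.
Bound: deg f ≤ 4.
Solving with deg f ≤ 4: f(k) = k**3*(4*k + 3)/16.
So s_k = (B(k−1)f/C)·t_k = (k**3*(4*k + 3)/(16*k**3 + 33*k**2 + 25*k + 7))·t_k = k**3*(4*k + 3).
Check: Δs_k = 16*k**3 + 33*k**2 + 25*k + 7. ✓
s_(n+1) = 4*n**4 + 19*n**3 + 33*n**2 + 25*n + 7 and s_(2) = 88, so S(n) = 4*n**4 + 19*n**3 + 33*n**2 + 25*n - 81.

S(n) = 4 n^{4} + 19 n^{3} + 33 n^{2} + 25 n - 81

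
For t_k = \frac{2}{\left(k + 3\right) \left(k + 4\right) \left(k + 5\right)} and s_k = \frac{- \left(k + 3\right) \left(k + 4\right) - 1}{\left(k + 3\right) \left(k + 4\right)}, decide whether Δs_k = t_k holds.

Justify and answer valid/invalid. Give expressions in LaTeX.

Valid: the claim telescopes to t_k.

s_(k+1) = (-(k + 4)*(k + 5) - 1)/((k + 4)*(k + 5))
s_(k+1) − s_k = 2/(k**3 + 12*k**2 + 47*k + 60)
(s_(k+1) − s_k) − t_k = 0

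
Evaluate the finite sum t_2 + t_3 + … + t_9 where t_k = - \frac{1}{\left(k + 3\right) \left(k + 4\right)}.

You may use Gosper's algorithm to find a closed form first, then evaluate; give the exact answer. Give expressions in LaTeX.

t_(k+1)/t_k = (k + 3)/(k + 5).
Normal form (A,B,C) = (k + 3, k + 5, 1).
Solve (k + 3)·f(k+1) − (k + 4)·f(k) = 1.
Degrees (1,1,0) ⇒ d ≤ 1.
Solve for f: f(k) = k/3 (degree 1 ≤ 1).
R(k) = B(k−1)·f(k)/C(k) = k*(k + 4)/3; s_k = R·t_k = -k/(3*k + 9).
Δs = -1/(k**2 + 7*k + 12), as required.
Telescoping: Σ = s_(10) − s_(2) = -10/39 − (-2/15) = -8/65.

Σ = -8/65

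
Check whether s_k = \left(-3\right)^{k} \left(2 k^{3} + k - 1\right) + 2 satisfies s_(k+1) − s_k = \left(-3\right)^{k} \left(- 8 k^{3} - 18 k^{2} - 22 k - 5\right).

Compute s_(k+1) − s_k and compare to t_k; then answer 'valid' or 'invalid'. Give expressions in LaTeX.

s_(k+1) = (-3)**(k + 1)*(k + 2*(k + 1)**3) + 2
s_(k+1) − s_k = (-3)**k*(-2*k**3 - 4*k - 6*(k + 1)**3 + 1)
(s_(k+1) − s_k) − t_k = 0

valid; difference matches t_k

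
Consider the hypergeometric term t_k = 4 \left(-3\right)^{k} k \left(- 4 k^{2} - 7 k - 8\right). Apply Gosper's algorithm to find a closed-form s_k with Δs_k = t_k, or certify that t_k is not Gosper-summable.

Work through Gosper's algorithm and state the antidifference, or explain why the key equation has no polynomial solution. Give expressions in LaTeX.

s_k = \left(-3\right)^{k} \left(4 k^{3} - 2 k^{2} + 2 k - 3\right)

Step 1: r(k) = 3*(-4*k**3 - 19*k**2 - 34*k - 19)/(k*(4*k**2 + 7*k + 8)).
A = -3, B = 1, C = k**3 + 7*k**2/4 + 2*k.
Solve (-3)·f(k+1) − (1)·f(k) = k**3 + 7*k**2/4 + 2*k.
deg f ≤ 3 (via 0,0,3).
Solving with deg f ≤ 3: f(k) = -(4*k**3 - 2*k**2 + 2*k - 3)/16.
Then R = B(k−1)f/C = -(4*k**3 - 2*k**2 + 2*k - 3)/(4*k*(4*k**2 + 7*k + 8)), so s_k = R(k)·t_k = (-3)**k*(4*k**3 - 2*k**2 + 2*k - 3).
Check: Δs_k = 4*(-3)**k*k*(-4*k**2 - 7*k - 8). ✓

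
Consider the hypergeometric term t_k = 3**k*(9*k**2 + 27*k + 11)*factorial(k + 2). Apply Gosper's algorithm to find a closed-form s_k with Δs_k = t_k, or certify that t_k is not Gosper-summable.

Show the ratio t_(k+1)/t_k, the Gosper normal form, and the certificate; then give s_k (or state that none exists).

s_k = 3**k*(3*k - 2)*factorial(k + 2)

Compute t_(k+1)/t_k: get 3*(9*k**3 + 72*k**2 + 182*k + 141)/(9*k**2 + 27*k + 11).
A = 3*k + 9, B = 1, C = k**2 + 3*k + 11/9.
Key eq: (3*k + 9)·f(k+1) = (1)·f(k) + (k**2 + 3*k + 11/9).
Bound: deg f ≤ 1.
Coefficient equations give f(k) = (3*k - 2)/9.
So s_k = (B(k−1)f/C)·t_k = ((3*k - 2)/(9*k**2 + 27*k + 11))·t_k = 3**k*(3*k - 2)*factorial(k + 2).
Δs = 3**k*(9*k**2 + 27*k + 11)*factorial(k + 2), as required.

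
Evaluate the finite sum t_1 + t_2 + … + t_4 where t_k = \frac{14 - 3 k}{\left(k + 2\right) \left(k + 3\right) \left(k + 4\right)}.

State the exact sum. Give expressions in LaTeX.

Σ = 47/168

t_(k+1)/t_k = (k + 2)*(3*k - 11)/((k + 5)*(3*k - 14)).
A = k + 2, B = k + 5, C = k - 14/3.
Solve (k + 2)·f(k+1) − (k + 4)·f(k) = k - 14/3.
Bound: deg f ≤ 2.
Solving with deg f ≤ 2: f(k) = -k*(2*k + 19)/9.
Certificate R = B(k−1)f/C = -k*(k + 4)*(2*k + 19)/(3*(3*k - 14)) gives s_k = k*(2*k + 19)/(3*(k + 2)*(k + 3)).
Δs = (14 - 3*k)/(k**3 + 9*k**2 + 26*k + 24), as required.
Σ_(k=1)^(4) t_k = s_(5) − s_(1) = 145/168 − (7/12) = 47/168.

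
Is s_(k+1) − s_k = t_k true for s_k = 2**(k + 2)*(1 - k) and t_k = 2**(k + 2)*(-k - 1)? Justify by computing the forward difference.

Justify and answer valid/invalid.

valid; difference matches t_k

s_(k+1) = -2**(k + 3)*k
s_(k+1) − s_k = 2**(k + 2)*(-k - 1)
(s_(k+1) − s_k) − t_k = 0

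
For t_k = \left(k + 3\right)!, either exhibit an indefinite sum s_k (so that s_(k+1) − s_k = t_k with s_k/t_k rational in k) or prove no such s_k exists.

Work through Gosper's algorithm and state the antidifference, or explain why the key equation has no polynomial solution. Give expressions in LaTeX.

t_(k+1)/t_k = k + 4.
Take A(k)=k + 4, B(k)=1, C(k)=1.
Key eq: (k + 4)·f(k+1) = (1)·f(k) + (1).
Degrees (1,0,0) ⇒ d ≤ -1.
Bound -1 < 0, so the key equation has no polynomial solution.

not Gosper-summable; s_k does not exist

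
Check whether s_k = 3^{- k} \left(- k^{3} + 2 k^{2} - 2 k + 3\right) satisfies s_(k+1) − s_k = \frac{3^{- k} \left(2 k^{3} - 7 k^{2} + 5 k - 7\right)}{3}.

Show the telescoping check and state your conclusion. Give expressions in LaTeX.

Valid: the claim telescopes to t_k.

s_(k+1) = (-k**3 - k**2 - k + 2)/(3*3**k)
s_(k+1) − s_k = (2*k**3 - 7*k**2 + 5*k - 7)/(3*3**k)
(s_(k+1) − s_k) − t_k = 0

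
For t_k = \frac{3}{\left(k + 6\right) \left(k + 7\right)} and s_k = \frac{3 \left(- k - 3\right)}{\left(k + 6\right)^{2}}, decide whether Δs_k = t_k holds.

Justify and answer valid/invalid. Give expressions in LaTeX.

Invalid: residual \frac{9 \left(- 2 k - 13\right)}{k^{4} + 26 k^{3} + 253 k^{2} + 1092 k + 1764} ≠ 0.

s_(k+1) = 3*(-k - 4)/(k + 7)**2
s_(k+1) − s_k = 3*(k**2 + 7*k + 3)/(k**4 + 26*k**3 + 253*k**2 + 1092*k + 1764)
(s_(k+1) − s_k) − t_k = 9*(-2*k - 13)/(k**4 + 26*k**3 + 253*k**2 + 1092*k + 1764)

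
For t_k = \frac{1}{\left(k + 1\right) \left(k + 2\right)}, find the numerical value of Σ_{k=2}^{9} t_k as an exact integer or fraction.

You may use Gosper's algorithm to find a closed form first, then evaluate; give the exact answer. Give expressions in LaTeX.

Σ = 8/33

Compute t_(k+1)/t_k: get (k + 1)/(k + 3).
So A=k + 1 and B=k + 3, with C=1.
f must satisfy (k + 1)·f(k+1) − (k + 2)·f(k) = 1.
deg f ≤ 1 (via 1,1,0).
Match coefficients ⇒ f(k) = k.
Get s_k = R·t_k = k/(k + 1) with R(k) = B(k−1)f(k)/C(k) = k*(k + 2).
s_(k+1) − s_k = 1/(k**2 + 3*k + 2) = t_k.
Σ_(k=2)^(9) t_k = s_(10) − s_(2) = 10/11 − (2/3) = 8/33.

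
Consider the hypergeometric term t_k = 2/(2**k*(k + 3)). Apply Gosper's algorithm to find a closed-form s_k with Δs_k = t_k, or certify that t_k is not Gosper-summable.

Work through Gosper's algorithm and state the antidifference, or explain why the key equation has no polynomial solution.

no hypergeometric antidifference exists

The ratio is (k + 3)/(2*(k + 4)).
Normal form (A,B,C) = (k/2 + 3/2, k + 4, 1).
Set up (k/2 + 3/2)·f(k+1) − (k + 3)·f(k) − (1) = 0.
From deg A=1, deg B=1, deg C=0: d=-1.
Negative degree bound (-1): no f exists, t_k not Gosper-summable.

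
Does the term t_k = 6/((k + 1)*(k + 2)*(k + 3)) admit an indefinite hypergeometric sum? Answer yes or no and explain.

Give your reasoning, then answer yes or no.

Yes. s_k = 3*k*(k + 3)/(2*(k + 1)*(k + 2)).

r(k) = (k + 1)/(k + 4) after simplifying.
Normal form (A,B,C) = (k + 1, k + 4, 1).
Need (k + 1)·f(k+1) − (k + 3)·f(k) = 1.
Bound: deg f ≤ 2.
Match coefficients ⇒ f(k) = k*(k + 3)/4.
Then R = B(k−1)f/C = k*(k + 3)**2/4, so s_k = R(k)·t_k = 3*k*(k + 3)/(2*(k + 1)*(k + 2)).
Check: Δs_k = 6/(k**3 + 6*k**2 + 11*k + 6). ✓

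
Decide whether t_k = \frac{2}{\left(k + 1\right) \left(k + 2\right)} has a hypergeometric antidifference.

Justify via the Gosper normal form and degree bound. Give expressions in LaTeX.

Yes. s_k = \frac{2 k}{k + 1}.

Step 1: r(k) = (k + 1)/(k + 3).
Factor: A=k + 1; B=k + 3; C=1.
Solve (k + 1)·f(k+1) − (k + 2)·f(k) = 1.
Degrees (1,1,0) ⇒ d ≤ 1.
Coefficient equations give f(k) = k.
R(k) = B(k−1)·f(k)/C(k) = k*(k + 2); s_k = R·t_k = 2*k/(k + 1).
s_(k+1) − s_k = 2/(k**2 + 3*k + 2) = t_k.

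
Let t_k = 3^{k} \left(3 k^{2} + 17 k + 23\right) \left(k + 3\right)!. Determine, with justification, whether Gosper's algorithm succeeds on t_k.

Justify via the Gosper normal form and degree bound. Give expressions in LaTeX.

t_(k+1)/t_k = 3*(3*k**3 + 35*k**2 + 135*k + 172)/(3*k**2 + 17*k + 23).
Gosper form: A/B · C(k+1)/C(k) with A=3*k + 12, B=1, C=k**2 + 17*k/3 + 23/3.
Need (3*k + 12)·f(k+1) − (1)·f(k) = k**2 + 17*k/3 + 23/3.
d = 1 from the (1,0,2) case.
Solving with deg f ≤ 1: f(k) = (k + 1)/3.
Certificate R = B(k−1)f/C = (k + 1)/(3*k**2 + 17*k + 23) gives s_k = 3**k*(k + 1)*factorial(k + 3).
Δs = 3**k*(3*k**2 + 17*k + 23)*factorial(k + 3), as required.

Yes. s_k = 3^{k} \left(k + 1\right) \left(k + 3\right)!.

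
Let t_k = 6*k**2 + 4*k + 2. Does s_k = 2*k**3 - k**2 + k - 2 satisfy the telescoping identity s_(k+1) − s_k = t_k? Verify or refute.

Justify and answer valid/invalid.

valid (s_(k+1) − s_k reduces to t_k)

s_(k+1) = k*(2*k**2 + 5*k + 5)
s_(k+1) − s_k = 6*k**2 + 4*k + 2
(s_(k+1) − s_k) − t_k = 0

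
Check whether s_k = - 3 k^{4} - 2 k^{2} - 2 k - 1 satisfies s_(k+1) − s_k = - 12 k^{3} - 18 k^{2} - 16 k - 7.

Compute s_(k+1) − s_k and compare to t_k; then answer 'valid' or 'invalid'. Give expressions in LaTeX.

s_(k+1) = -2*k - 3*(k + 1)**4 - 2*(k + 1)**2 - 3
s_(k+1) − s_k = -12*k**3 - 18*k**2 - 16*k - 7
(s_(k+1) − s_k) − t_k = 0

valid (s_(k+1) − s_k reduces to t_k)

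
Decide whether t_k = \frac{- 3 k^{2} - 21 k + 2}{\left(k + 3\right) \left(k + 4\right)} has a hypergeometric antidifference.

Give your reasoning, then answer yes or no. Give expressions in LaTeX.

Compute t_(k+1)/t_k: get (k + 3)*(21*k + 3*(k + 1)**2 + 19)/((k + 5)*(3*k**2 + 21*k - 2)).
Normal form (A,B,C) = (k + 3, k + 5, k**2 + 7*k - 2/3).
Need (k + 3)·f(k+1) − (k + 4)·f(k) = k**2 + 7*k - 2/3.
Degrees (1,1,2) ⇒ d ≤ 2.
Match coefficients ⇒ f(k) = k*(9*k - 11)/9.
Get s_k = R·t_k = k*(11 - 9*k)/(3*(k + 3)) with R(k) = B(k−1)f(k)/C(k) = k*(k + 4)*(9*k - 11)/(3*(3*k**2 + 21*k - 2)).
Verify: (-3*k**2 - 21*k + 2)/(k**2 + 7*k + 12) matches t_k.

Yes. s_k = \frac{k \left(11 - 9 k\right)}{3 \left(k + 3\right)}.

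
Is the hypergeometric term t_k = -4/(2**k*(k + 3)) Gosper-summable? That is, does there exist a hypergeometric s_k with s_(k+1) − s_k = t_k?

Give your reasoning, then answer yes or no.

The ratio is (k + 3)/(2*(k + 4)).
Factor: A=k/2 + 3/2; B=k + 4; C=1.
Need (k/2 + 3/2)·f(k+1) − (k + 3)·f(k) = 1.
Bound: deg f ≤ -1.
deg f ≤ -1 is impossible — no certificate.

No — key equation has no polynomial f.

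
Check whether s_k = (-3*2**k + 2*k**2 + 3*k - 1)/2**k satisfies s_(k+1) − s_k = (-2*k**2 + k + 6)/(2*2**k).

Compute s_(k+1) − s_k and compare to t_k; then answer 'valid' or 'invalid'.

s_(k+1) = (-6*2**k + 2*k**2 + 7*k + 4)/(2*2**k)
s_(k+1) − s_k = (-2*k**2 + k + 6)/(2*2**k)
(s_(k+1) − s_k) − t_k = 0

Valid — Δs_k = t_k.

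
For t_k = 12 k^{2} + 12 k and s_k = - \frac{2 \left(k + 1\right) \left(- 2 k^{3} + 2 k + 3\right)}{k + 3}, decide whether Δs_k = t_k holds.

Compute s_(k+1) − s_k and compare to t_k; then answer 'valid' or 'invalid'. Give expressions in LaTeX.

Invalid: residual \frac{4 \left(- 4 k^{3} - 24 k^{2} - 20 k - 3\right)}{k^{2} + 7 k + 12} ≠ 0.

s_(k+1) = -2*(k + 2)*(2*k - 2*(k + 1)**3 + 5)/(k + 4)
s_(k+1) − s_k = 4*(3*k**4 + 20*k**3 + 33*k**2 + 16*k - 3)/(k**2 + 7*k + 12)
(s_(k+1) − s_k) − t_k = 4*(-4*k**3 - 24*k**2 - 20*k - 3)/(k**2 + 7*k + 12)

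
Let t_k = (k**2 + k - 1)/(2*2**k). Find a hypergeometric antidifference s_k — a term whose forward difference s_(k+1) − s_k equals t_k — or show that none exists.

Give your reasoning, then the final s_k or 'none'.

s_k = (-k**2 - 3*k - 3)/2**k

Step 1: r(k) = (k + (k + 1)**2)/(2*(k**2 + k - 1)).
Normal form (A,B,C) = (1/2, 1, k**2 + k - 1).
f must satisfy (1/2)·f(k+1) − (1)·f(k) = k**2 + k - 1.
d = 2 from the (0,0,2) case.
Coefficient equations give f(k) = -2*(k**2 + 3*k + 3).
So s_k = (B(k−1)f/C)·t_k = (-2*(k**2 + 3*k + 3)/(k**2 + k - 1))·t_k = (-k**2 - 3*k - 3)/2**k.
Check: Δs_k = (k**2 + k - 1)/(2*2**k). ✓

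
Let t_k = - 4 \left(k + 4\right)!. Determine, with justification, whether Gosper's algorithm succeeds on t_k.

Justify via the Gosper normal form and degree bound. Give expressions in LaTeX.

No. Not Gosper-summable.

Compute t_(k+1)/t_k: get k + 5.
Normal form (A,B,C) = (k + 5, 1, 1).
Key eq: (k + 5)·f(k+1) = (1)·f(k) + (1).
deg f ≤ -1 (via 1,0,0).
Negative degree bound (-1): no f exists, t_k not Gosper-summable.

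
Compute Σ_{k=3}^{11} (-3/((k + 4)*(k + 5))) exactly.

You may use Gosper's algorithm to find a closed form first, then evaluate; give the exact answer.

The ratio is (k + 4)/(k + 6).
Factor: A=k + 4; B=k + 6; C=1.
f must satisfy (k + 4)·f(k+1) − (k + 5)·f(k) = 1.
deg f ≤ 1 (via 1,1,0).
Solving with deg f ≤ 1: f(k) = k/4.
Certificate R = B(k−1)f/C = k*(k + 5)/4 gives s_k = -3*k/(4*k + 16).
Verify: -3/(k**2 + 9*k + 20) matches t_k.
Sum = s_(12) − s_(3); s_(12) = -9/16, s_(3) = -9/28 ⇒ -27/112.

Σ = -27/112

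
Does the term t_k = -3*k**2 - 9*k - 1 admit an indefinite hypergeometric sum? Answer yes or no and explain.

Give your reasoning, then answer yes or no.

Yes. s_k = k*(-k**2 - 3*k + 3).

r(k) = (3*k**2 + 15*k + 13)/(3*k**2 + 9*k + 1) after simplifying.
Take A(k)=1, B(k)=1, C(k)=k**2 + 3*k + 1/3.
Set up (1)·f(k+1) − (1)·f(k) − (k**2 + 3*k + 1/3) = 0.
From deg A=0, deg B=0, deg C=2: d=3.
Solving with deg f ≤ 3: f(k) = k*(k**2 + 3*k - 3)/3.
Get s_k = R·t_k = k*(-k**2 - 3*k + 3) with R(k) = B(k−1)f(k)/C(k) = k*(k**2 + 3*k - 3)/(3*k**2 + 9*k + 1).
Verify: -3*k**2 - 9*k - 1 matches t_k.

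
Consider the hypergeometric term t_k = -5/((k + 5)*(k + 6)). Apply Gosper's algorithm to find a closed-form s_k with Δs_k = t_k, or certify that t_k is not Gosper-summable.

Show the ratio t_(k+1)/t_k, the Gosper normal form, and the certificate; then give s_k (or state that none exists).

s_k = -k/(k + 5)

Ratio r(k) = (k + 5)/(k + 7).
Factor: A=k + 5; B=k + 7; C=1.
f must satisfy (k + 5)·f(k+1) − (k + 6)·f(k) = 1.
Degrees (1,1,0) ⇒ d ≤ 1.
Solving with deg f ≤ 1: f(k) = k/5.
Then R = B(k−1)f/C = k*(k + 6)/5, so s_k = R(k)·t_k = -k/(k + 5).
Check: Δs_k = -5/(k**2 + 11*k + 30). ✓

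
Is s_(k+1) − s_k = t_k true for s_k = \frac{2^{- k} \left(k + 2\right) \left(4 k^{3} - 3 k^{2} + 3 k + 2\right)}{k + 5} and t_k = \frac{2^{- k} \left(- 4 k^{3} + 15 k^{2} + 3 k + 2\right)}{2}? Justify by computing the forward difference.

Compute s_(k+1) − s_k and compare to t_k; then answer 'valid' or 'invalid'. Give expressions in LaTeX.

Invalid: residual \frac{3 \cdot 2^{- k} \left(4 k^{4} + 13 k^{3} - 84 k^{2} - 11 k - 6\right)}{2 \left(k^{2} + 11 k + 30\right)} ≠ 0.

s_(k+1) = (4*k**4 + 21*k**3 + 36*k**2 + 33*k + 18)/(2*2**k*(k + 6))
s_(k+1) − s_k = (-4*k**5 - 17*k**4 + 87*k**3 + 233*k**2 + 79*k + 42)/(2*2**k*(k**2 + 11*k + 30))
(s_(k+1) − s_k) − t_k = 3*(4*k**4 + 13*k**3 - 84*k**2 - 11*k - 6)/(2*2**k*(k**2 + 11*k + 30))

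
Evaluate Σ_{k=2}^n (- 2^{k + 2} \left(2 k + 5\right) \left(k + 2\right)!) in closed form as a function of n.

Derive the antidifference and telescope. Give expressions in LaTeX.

Step 1: r(k) = 2*(k + 3)*(2*k + 7)/(2*k + 5).
Take A(k)=2*k + 6, B(k)=1, C(k)=k + 5/2.
Set up (2*k + 6)·f(k+1) − (1)·f(k) − (k + 5/2) = 0.
From deg A=1, deg B=0, deg C=1: d=0.
Solving with deg f ≤ 0: f(k) = 1/2.
R(k) = B(k−1)·f(k)/C(k) = 1/(2*k + 5); s_k = R·t_k = -2**(k + 2)*factorial(k + 2).
s_(k+1) − s_k = -2**(k + 2)*(2*k + 5)*factorial(k + 2) = t_k.
Telescope: S(n) = s_(n+1) − s_(2) = -2**(n + 3)*factorial(n + 3) − (-384) = -8*2**n*factorial(n + 3) + 384.

S(n) = - 8 \cdot 2^{n} \left(n + 3\right)! + 384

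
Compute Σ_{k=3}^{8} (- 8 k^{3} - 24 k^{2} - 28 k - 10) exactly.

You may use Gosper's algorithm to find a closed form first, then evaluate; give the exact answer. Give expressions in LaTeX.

Step 1: r(k) = (4*k**3 + 24*k**2 + 50*k + 35)/(4*k**3 + 12*k**2 + 14*k + 5).
Factor: A=1; B=1; C=k**3 + 3*k**2 + 7*k/2 + 5/4.
Need (1)·f(k+1) − (1)·f(k) = k**3 + 3*k**2 + 7*k/2 + 5/4.
d = 4 from the (0,0,3) case.
Match coefficients ⇒ f(k) = k**2*(k**2 + 2*k + 2)/4.
Certificate R = B(k−1)f/C = k**2*(k**2 + 2*k + 2)/(4*k**3 + 12*k**2 + 14*k + 5) gives s_k = 2*k**2*(-k**2 - 2*k - 2).
s_(k+1) − s_k = -8*k**3 - 24*k**2 - 28*k - 10 = t_k.
Evaluate s at k=9 and k=3: -16362 and -306; difference -16056.

Σ = -16056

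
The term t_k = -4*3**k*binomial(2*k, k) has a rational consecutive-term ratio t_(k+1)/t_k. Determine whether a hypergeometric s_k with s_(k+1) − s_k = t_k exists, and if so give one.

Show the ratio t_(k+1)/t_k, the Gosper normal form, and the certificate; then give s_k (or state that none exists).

none (Gosper's algorithm certifies no s_k)

Ratio r(k) = 6*(2*k + 1)/(k + 1).
So A=12*k + 6 and B=k + 1, with C=1.
Key eq: (12*k + 6)·f(k+1) = (k)·f(k) + (1).
Bound: deg f ≤ -1.
Negative degree bound (-1): no f exists, t_k not Gosper-summable.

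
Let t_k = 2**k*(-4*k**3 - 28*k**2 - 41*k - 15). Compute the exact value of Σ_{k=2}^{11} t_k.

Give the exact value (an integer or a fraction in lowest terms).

Σ = -30707524

Compute t_(k+1)/t_k: get 2*(4*k**3 + 40*k**2 + 109*k + 88)/(4*k**3 + 28*k**2 + 41*k + 15).
So A=2 and B=1, with C=k**3 + 7*k**2 + 41*k/4 + 15/4.
Need (2)·f(k+1) − (1)·f(k) = k**3 + 7*k**2 + 41*k/4 + 15/4.
deg f ≤ 3 (via 0,0,3).
Match coefficients ⇒ f(k) = (4*k**3 + 4*k**2 + k - 3)/4.
R(k) = B(k−1)·f(k)/C(k) = (4*k**3 + 4*k**2 + k - 3)/(4*k**3 + 28*k**2 + 41*k + 15); s_k = R·t_k = 2**k*(-4*k**3 - 4*k**2 - k + 3).
Δs = 2**k*(-4*k**3 - 28*k**2 - 41*k - 15), as required.
Telescoping: Σ = s_(12) − s_(2) = -30707712 − (-188) = -30707524.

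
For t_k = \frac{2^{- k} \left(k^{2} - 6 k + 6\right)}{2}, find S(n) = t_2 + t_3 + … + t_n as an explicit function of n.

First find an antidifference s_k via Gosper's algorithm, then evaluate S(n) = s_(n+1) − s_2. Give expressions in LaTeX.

r(k) = (-6*k + (k + 1)**2)/(2*(k**2 - 6*k + 6)) after simplifying.
A = 1/2, B = 1, C = k**2 - 6*k + 6.
Need (1/2)·f(k+1) − (1)·f(k) = k**2 - 6*k + 6.
deg f ≤ 2 (via 0,0,2).
Solve for f: f(k) = -2*(k - 3)*(k - 1) (degree 2 ≤ 2).
So s_k = (B(k−1)f/C)·t_k = (-2*(k - 3)*(k - 1)/(k**2 - 6*k + 6))·t_k = (-k**2 + 4*k - 3)/2**k.
s_(k+1) − s_k = (k**2 - 6*k + 6)/(2*2**k) = t_k.
Σ_(k=2)^n t_k = s_(n+1) − s_(2) = (2**(-n - 1)*n*(2 - n)) − (1/4), i.e. 2**(-n - 2)*(-2**n - 2*n**2 + 4*n).

S(n) = 2^{- n - 2} \left(- 2^{n} - 2 n^{2} + 4 n\right)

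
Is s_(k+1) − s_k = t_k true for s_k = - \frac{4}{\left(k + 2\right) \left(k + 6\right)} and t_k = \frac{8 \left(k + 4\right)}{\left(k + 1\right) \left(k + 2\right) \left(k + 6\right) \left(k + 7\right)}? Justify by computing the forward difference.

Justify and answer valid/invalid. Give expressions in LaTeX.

s_(k+1) = -4/((k + 3)*(k + 7))
s_(k+1) − s_k = 4*(2*k + 9)/(k**4 + 18*k**3 + 113*k**2 + 288*k + 252)
(s_(k+1) − s_k) − t_k = 12*(-k - 5)/(k**5 + 19*k**4 + 131*k**3 + 401*k**2 + 540*k + 252)

Invalid: residual \frac{12 \left(- k - 5\right)}{k^{5} + 19 k^{4} + 131 k^{3} + 401 k^{2} + 540 k + 252} ≠ 0.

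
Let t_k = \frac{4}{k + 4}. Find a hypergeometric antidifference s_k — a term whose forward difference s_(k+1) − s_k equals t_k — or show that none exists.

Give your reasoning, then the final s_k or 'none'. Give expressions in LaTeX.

Step 1: r(k) = (k + 4)/(k + 5).
So A=k + 4 and B=k + 5, with C=1.
f must satisfy (k + 4)·f(k+1) − (k + 4)·f(k) = 1.
Bound: deg f ≤ 0.
Generic f = c0 gives residual -1; -1 = 0 cannot hold, so t_k is not Gosper-summable.

not Gosper-summable; s_k does not exist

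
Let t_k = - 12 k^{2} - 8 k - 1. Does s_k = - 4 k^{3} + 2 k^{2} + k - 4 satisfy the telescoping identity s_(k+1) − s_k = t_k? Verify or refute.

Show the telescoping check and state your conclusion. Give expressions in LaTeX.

s_(k+1) = k - 4*(k + 1)**3 + 2*(k + 1)**2 - 3
s_(k+1) − s_k = -12*k**2 - 8*k - 1
(s_(k+1) − s_k) − t_k = 0

Valid — Δs_k = t_k.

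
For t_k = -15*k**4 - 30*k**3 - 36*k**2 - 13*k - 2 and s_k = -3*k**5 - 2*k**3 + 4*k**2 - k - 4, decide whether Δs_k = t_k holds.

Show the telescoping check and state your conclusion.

s_(k+1) = -k - 3*(k + 1)**5 - 2*(k + 1)**3 + 4*(k + 1)**2 - 5
s_(k+1) − s_k = -15*k**4 - 30*k**3 - 36*k**2 - 13*k - 2
(s_(k+1) − s_k) − t_k = 0

valid (s_(k+1) − s_k reduces to t_k)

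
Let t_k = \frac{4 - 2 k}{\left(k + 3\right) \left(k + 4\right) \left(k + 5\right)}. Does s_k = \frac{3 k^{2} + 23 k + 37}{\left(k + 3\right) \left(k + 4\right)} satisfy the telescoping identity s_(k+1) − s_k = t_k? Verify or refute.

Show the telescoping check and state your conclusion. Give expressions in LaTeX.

valid; difference matches t_k

s_(k+1) = (23*k + 3*(k + 1)**2 + 60)/((k + 4)*(k + 5))
s_(k+1) − s_k = 2*(2 - k)/(k**3 + 12*k**2 + 47*k + 60)
(s_(k+1) − s_k) − t_k = 0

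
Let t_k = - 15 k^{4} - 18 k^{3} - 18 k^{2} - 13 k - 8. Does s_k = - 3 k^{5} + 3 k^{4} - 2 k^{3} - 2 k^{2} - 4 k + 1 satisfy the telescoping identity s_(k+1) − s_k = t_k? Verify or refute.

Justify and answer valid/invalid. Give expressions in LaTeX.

s_(k+1) = -3*k**5 - 12*k**4 - 20*k**3 - 20*k**2 - 17*k - 7
s_(k+1) − s_k = -15*k**4 - 18*k**3 - 18*k**2 - 13*k - 8
(s_(k+1) − s_k) − t_k = 0

valid; difference matches t_k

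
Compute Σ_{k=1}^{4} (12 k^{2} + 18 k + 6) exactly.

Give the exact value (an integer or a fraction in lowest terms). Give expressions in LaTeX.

Ratio r(k) = (2*k**2 + 7*k + 6)/(2*k**2 + 3*k + 1).
So A=1 and B=1, with C=k**2 + 3*k/2 + 1/2.
f must satisfy (1)·f(k+1) − (1)·f(k) = k**2 + 3*k/2 + 1/2.
d = 3 from the (0,0,2) case.
Match coefficients ⇒ f(k) = k*(k + 1)*(4*k - 1)/12.
Then R = B(k−1)f/C = k*(4*k - 1)/(6*(2*k + 1)), so s_k = R(k)·t_k = k*(4*k**2 + 3*k - 1).
Check: Δs_k = 12*k**2 + 18*k + 6. ✓
Σ_(k=1)^(4) t_k = s_(5) − s_(1) = 570 − (6) = 564.

Σ = 564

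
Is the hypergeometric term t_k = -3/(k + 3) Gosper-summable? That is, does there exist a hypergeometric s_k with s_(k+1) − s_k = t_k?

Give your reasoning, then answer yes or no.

Ratio r(k) = (k + 3)/(k + 4).
Factor: A=k + 3; B=k + 4; C=1.
Key eq: (k + 3)·f(k+1) = (k + 3)·f(k) + (1).
From deg A=1, deg B=1, deg C=0: d=0.
Generic f = c0 gives residual -1; -1 = 0 cannot hold, so t_k is not Gosper-summable.

No — the linear system for f has no solution.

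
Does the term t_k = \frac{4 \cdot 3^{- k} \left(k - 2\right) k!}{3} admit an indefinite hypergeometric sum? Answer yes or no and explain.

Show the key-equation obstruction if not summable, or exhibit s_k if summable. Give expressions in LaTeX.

t_(k+1)/t_k = (k**2 - 1)/(3*(k - 2)).
Normal form (A,B,C) = (k/3 + 1/3, 1, k - 2).
Set up (k/3 + 1/3)·f(k+1) − (1)·f(k) − (k - 2) = 0.
From deg A=1, deg B=0, deg C=1: d=0.
Match coefficients ⇒ f(k) = 3.
Certificate R = B(k−1)f/C = 3/(k - 2) gives s_k = 4*factorial(k)/3**k.
Δs = 4*(k - 2)*factorial(k)/(3*3**k), as required.

Yes. s_k = 4 \cdot 3^{- k} k!.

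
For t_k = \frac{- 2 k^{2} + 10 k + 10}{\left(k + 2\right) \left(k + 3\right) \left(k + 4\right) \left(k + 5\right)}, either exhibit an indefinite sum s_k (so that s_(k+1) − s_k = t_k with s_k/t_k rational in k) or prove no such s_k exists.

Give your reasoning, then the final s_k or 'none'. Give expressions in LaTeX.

Ratio r(k) = (k**3 - k**2 - 15*k - 18)/(k**3 + k**2 - 35*k - 30).
Factor: A=k + 2; B=k + 6; C=k**2 - 5*k - 5.
Solve (k + 2)·f(k+1) − (k + 5)·f(k) = k**2 - 5*k - 5.
d = 3 from the (1,1,2) case.
Coefficient equations give f(k) = -k*(k**2 + 33*k + 26)/24.
Certificate R = B(k−1)f/C = -k*(k + 5)*(k**2 + 33*k + 26)/(24*(k**2 - 5*k - 5)) gives s_k = k*(k**2 + 33*k + 26)/(12*(k + 2)*(k + 3)*(k + 4)).
Check: Δs_k = 2*(-k**2 + 5*k + 5)/(k**4 + 14*k**3 + 71*k**2 + 154*k + 120). ✓

s_k = \frac{k \left(k^{2} + 33 k + 26\right)}{12 \left(k + 2\right) \left(k + 3\right) \left(k + 4\right)}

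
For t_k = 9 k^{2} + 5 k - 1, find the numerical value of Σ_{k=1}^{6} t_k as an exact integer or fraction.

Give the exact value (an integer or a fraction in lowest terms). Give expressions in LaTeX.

Σ = 918

t_(k+1)/t_k = (9*k**2 + 23*k + 13)/(9*k**2 + 5*k - 1).
So A=1 and B=1, with C=k**2 + 5*k/9 - 1/9.
Key eq: (1)·f(k+1) = (1)·f(k) + (k**2 + 5*k/9 - 1/9).
d = 3 from the (0,0,2) case.
Coefficient equations give f(k) = k*(3*k**2 - 2*k - 2)/9.
Then R = B(k−1)f/C = k*(3*k**2 - 2*k - 2)/(9*k**2 + 5*k - 1), so s_k = R(k)·t_k = k*(3*k**2 - 2*k - 2).
Check: Δs_k = 9*k**2 + 5*k - 1. ✓
Evaluate s at k=7 and k=1: 917 and -1; difference 918.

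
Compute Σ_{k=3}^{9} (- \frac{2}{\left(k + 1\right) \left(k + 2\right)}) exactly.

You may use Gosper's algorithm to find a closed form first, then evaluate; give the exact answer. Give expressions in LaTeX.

Σ = -7/22

r(k) = (k + 1)/(k + 3) after simplifying.
Gosper form: A/B · C(k+1)/C(k) with A=k + 1, B=k + 3, C=1.
Solve (k + 1)·f(k+1) − (k + 2)·f(k) = 1.
Degrees (1,1,0) ⇒ d ≤ 1.
A polynomial solution: f(k) = k.
R(k) = B(k−1)·f(k)/C(k) = k*(k + 2); s_k = R·t_k = -2*k/(k + 1).
Check: Δs_k = -2/(k**2 + 3*k + 2). ✓
Telescoping: Σ = s_(10) − s_(3) = -20/11 − (-3/2) = -7/22.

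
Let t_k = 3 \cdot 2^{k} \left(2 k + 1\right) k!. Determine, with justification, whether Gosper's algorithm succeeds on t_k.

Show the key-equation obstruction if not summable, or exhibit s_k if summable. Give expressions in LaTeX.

Step 1: r(k) = 2*(k + 1)*(2*k + 3)/(2*k + 1).
Normal form (A,B,C) = (2*k + 2, 1, k + 1/2).
Set up (2*k + 2)·f(k+1) − (1)·f(k) − (k + 1/2) = 0.
d = 0 from the (1,0,1) case.
A polynomial solution: f(k) = 1/2.
R(k) = B(k−1)·f(k)/C(k) = 1/(2*k + 1); s_k = R·t_k = 3*2**k*factorial(k).
Verify: 3*2**k*(2*k + 1)*factorial(k) matches t_k.

Yes. s_k = 3 \cdot 2^{k} k!.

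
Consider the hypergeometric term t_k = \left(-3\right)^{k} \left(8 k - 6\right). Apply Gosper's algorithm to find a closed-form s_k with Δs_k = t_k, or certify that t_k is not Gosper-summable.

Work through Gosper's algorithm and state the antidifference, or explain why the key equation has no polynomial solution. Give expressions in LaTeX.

s_k = \left(-3\right)^{k} \left(3 - 2 k\right)

The ratio is 3*(-4*k - 1)/(4*k - 3).
Factor: A=-3; B=1; C=k - 3/4.
Key eq: (-3)·f(k+1) = (1)·f(k) + (k - 3/4).
Bound: deg f ≤ 1.
Coefficient equations give f(k) = -(2*k - 3)/8.
Get s_k = R·t_k = (-3)**k*(3 - 2*k) with R(k) = B(k−1)f(k)/C(k) = -(2*k - 3)/(2*(4*k - 3)).
Verify: (-3)**k*(8*k - 6) matches t_k.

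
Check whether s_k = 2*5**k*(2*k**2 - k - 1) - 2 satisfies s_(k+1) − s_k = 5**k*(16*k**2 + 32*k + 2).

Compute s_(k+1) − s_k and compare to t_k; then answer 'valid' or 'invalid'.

s_(k+1) = 20*5**k*k**2 + 30*5**k*k - 2
s_(k+1) − s_k = 5**k*(16*k**2 + 32*k + 2)
(s_(k+1) − s_k) − t_k = 0

valid; difference matches t_k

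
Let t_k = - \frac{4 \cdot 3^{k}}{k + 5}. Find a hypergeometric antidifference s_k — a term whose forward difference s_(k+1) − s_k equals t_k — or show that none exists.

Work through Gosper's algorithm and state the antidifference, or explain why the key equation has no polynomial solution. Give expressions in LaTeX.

Ratio r(k) = 3*(k + 5)/(k + 6).
Gosper form: A/B · C(k+1)/C(k) with A=3*k + 15, B=k + 6, C=1.
Solve (3*k + 15)·f(k+1) − (k + 5)·f(k) = 1.
From deg A=1, deg B=1, deg C=0: d=-1.
deg f ≤ -1 is impossible — no certificate.

no hypergeometric antidifference exists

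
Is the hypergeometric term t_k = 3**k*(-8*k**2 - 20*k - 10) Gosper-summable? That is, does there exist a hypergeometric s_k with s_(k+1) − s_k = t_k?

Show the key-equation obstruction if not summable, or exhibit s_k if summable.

Yes. s_k = 2*3**k*(-2*k**2 + k - 1).

Ratio r(k) = 3*(4*k**2 + 18*k + 19)/(4*k**2 + 10*k + 5).
Gosper form: A/B · C(k+1)/C(k) with A=3, B=1, C=k**2 + 5*k/2 + 5/4.
f must satisfy (3)·f(k+1) − (1)·f(k) = k**2 + 5*k/2 + 5/4.
From deg A=0, deg B=0, deg C=2: d=2.
Match coefficients ⇒ f(k) = (2*k**2 - k + 1)/4.
So s_k = (B(k−1)f/C)·t_k = ((2*k**2 - k + 1)/(4*k**2 + 10*k + 5))·t_k = 2*3**k*(-2*k**2 + k - 1).
Δs = 3**k*(-8*k**2 - 20*k - 10), as required.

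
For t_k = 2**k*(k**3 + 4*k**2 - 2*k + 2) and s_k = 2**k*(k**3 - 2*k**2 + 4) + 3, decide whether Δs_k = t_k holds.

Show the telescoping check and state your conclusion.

s_(k+1) = 2**(k + 1)*((k + 1)**3 - 2*(k + 1)**2 + 4) + 3
s_(k+1) − s_k = 2**k*(k**3 + 4*k**2 - 2*k + 2)
(s_(k+1) − s_k) − t_k = 0

Valid — Δs_k = t_k.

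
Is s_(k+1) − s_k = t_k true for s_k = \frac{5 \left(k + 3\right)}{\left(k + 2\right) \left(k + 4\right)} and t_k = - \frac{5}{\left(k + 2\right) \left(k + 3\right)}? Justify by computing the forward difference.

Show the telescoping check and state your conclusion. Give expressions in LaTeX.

Invalid: residual \frac{5 \left(2 k + 7\right)}{k^{4} + 14 k^{3} + 71 k^{2} + 154 k + 120} ≠ 0.

s_(k+1) = 5*(k + 4)/((k + 3)*(k + 5))
s_(k+1) − s_k = 5*(-k**2 - 7*k - 13)/(k**4 + 14*k**3 + 71*k**2 + 154*k + 120)
(s_(k+1) − s_k) − t_k = 5*(2*k + 7)/(k**4 + 14*k**3 + 71*k**2 + 154*k + 120)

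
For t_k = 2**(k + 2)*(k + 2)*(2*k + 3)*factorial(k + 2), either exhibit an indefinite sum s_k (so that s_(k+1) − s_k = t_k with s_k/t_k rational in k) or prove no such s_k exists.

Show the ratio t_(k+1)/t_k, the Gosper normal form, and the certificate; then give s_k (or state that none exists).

The ratio is (k + 3)**2*(4*k + 10)/((k + 2)*(2*k + 3)).
Normal form (A,B,C) = (2*k + 6, 1, k**2 + 7*k/2 + 3).
Set up (2*k + 6)·f(k+1) − (1)·f(k) − (k**2 + 7*k/2 + 3) = 0.
deg f ≤ 1 (via 1,0,2).
Coefficient equations give f(k) = k/2.
Get s_k = R·t_k = 2**(k + 2)*k*factorial(k + 2) with R(k) = B(k−1)f(k)/C(k) = k/((k + 2)*(2*k + 3)).
Verify: 2**(k + 2)*(k + 2)*(2*k + 3)*factorial(k + 2) matches t_k.

s_k = 2**(k + 2)*k*factorial(k + 2)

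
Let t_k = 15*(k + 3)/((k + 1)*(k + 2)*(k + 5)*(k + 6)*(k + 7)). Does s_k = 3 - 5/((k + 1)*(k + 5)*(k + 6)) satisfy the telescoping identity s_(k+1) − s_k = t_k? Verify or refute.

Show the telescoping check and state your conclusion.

s_(k+1) = 3 - 5/((k + 2)*(k + 6)*(k + 7))
s_(k+1) − s_k = 15*(k + 3)/(k**5 + 21*k**4 + 163*k**3 + 567*k**2 + 844*k + 420)
(s_(k+1) − s_k) − t_k = 0

valid (s_(k+1) − s_k reduces to t_k)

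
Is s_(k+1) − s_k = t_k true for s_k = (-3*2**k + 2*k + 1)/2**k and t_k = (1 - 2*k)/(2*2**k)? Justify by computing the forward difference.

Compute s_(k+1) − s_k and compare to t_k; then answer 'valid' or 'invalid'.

s_(k+1) = -3 + k/2**k + 3/(2*2**k)
s_(k+1) − s_k = (1 - 2*k)/(2*2**k)
(s_(k+1) − s_k) − t_k = 0

Valid: the claim telescopes to t_k.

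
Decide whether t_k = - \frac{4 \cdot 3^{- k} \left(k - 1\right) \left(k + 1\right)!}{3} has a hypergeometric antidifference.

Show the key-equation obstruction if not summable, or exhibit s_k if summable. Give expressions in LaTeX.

Ratio r(k) = k*(k + 2)/(3*(k - 1)).
Normal form (A,B,C) = (k/3 + 2/3, 1, k - 1).
Set up (k/3 + 2/3)·f(k+1) − (1)·f(k) − (k - 1) = 0.
Bound: deg f ≤ 0.
Solving with deg f ≤ 0: f(k) = 3.
Certificate R = B(k−1)f/C = 3/(k - 1) gives s_k = -4*factorial(k + 1)/3**k.
s_(k+1) − s_k = -4*(k - 1)*factorial(k + 1)/(3*3**k) = t_k.

Yes. s_k = - 4 \cdot 3^{- k} \left(k + 1\right)!.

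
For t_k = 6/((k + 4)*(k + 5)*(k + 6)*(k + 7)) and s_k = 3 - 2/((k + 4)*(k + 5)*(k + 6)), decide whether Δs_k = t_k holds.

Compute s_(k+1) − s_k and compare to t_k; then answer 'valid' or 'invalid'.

s_(k+1) = 3 - 2/((k + 5)*(k + 6)*(k + 7))
s_(k+1) − s_k = 6/((k + 4)*(k + 5)*(k + 6)*(k + 7))
(s_(k+1) − s_k) − t_k = 0

Valid: the claim telescopes to t_k.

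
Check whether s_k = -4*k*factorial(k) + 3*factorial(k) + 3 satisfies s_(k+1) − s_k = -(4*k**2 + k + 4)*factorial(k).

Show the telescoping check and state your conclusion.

s_(k+1) = -4*k**2*factorial(k) - 5*k*factorial(k) - factorial(k) + 3
s_(k+1) − s_k = -(4*k**2 + k + 4)*factorial(k)
(s_(k+1) − s_k) − t_k = 0

valid; difference matches t_k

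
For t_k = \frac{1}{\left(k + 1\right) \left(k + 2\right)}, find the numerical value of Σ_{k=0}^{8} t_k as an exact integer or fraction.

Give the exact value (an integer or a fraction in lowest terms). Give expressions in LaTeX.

Σ = 9/10

r(k) = (k + 1)/(k + 3) after simplifying.
Normal form (A,B,C) = (k + 1, k + 3, 1).
Need (k + 1)·f(k+1) − (k + 2)·f(k) = 1.
Bound: deg f ≤ 1.
Solving with deg f ≤ 1: f(k) = k.
Certificate R = B(k−1)f/C = k*(k + 2) gives s_k = k/(k + 1).
s_(k+1) − s_k = 1/(k**2 + 3*k + 2) = t_k.
Telescoping: Σ = s_(9) − s_(0) = 9/10 − (0) = 9/10.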